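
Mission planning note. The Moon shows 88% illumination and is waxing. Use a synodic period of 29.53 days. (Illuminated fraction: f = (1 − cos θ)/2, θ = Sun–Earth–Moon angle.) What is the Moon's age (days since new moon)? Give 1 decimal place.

Invert f = (1 − cos θ)/2 to get cos θ = 1 − 2(0.88) = -0.760, hence θ₀ = arccos -0.760 = 139.5°.
The Moon is waxing (0°–180°), so θ = 139.5° directly.
At 360°/29.53 d per day, 139.5° corresponds to 11.44 days.

11.4 days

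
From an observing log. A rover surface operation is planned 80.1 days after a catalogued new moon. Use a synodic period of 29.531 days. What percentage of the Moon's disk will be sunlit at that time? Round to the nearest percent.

Reduce mod P: 80.1 − 2×29.531 = 21.04 d into the current lunation.
Phase angle: θ = 360°·(21.04 d)/(29.531 d) = 256.5°.
With cos θ = (-0.234), the lit fraction is (1 − (-0.234))/2 ≈ 0.617, so 62%.

62%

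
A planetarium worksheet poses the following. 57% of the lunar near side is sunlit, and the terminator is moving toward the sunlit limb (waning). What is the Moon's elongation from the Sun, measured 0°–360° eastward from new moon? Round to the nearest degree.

262°

Invert f = (1 − cos θ)/2 to get cos θ = 1 − 2(0.57) = -0.140, hence θ₀ = arccos -0.140 = 98.0°.
A waning Moon lies in 180°–360°, so θ = 360° − 98.0° = 262.0°.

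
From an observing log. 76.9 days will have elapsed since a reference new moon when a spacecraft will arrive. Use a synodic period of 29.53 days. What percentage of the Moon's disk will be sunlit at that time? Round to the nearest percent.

90%

76.9 d spans 2 complete synodic months (2 × 29.53 = 59.06 d) plus 17.84 d.
The Moon has covered 17.84/29.53 of its cycle, so θ ≈ 360° × 17.84/29.53 = 217.5°.
With cos θ = (-0.793), the lit fraction is (1 − (-0.793))/2 ≈ 0.897, so 90%.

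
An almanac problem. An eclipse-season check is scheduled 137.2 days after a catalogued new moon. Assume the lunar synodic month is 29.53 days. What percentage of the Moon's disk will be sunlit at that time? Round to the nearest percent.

80%

Reduce mod P: 137.2 − 4×29.53 = 19.08 d into the current lunation.
The Moon has covered 19.08/29.53 of its cycle, so θ ≈ 360° × 19.08/29.53 = 232.6°.
With cos θ = (-0.607), the lit fraction is (1 − (-0.607))/2 ≈ 0.804, so 80%.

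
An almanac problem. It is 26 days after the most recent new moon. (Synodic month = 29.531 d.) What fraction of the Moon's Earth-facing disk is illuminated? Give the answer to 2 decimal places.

Elongation θ = 360° × 26/29.531 ≈ 317.0°.
cos 317.0° = 0.731, so f = (1 − 0.731)/2 = 0.135.

0.13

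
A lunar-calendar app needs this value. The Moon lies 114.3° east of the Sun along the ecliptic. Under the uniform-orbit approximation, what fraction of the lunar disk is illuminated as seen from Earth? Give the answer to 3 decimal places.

f = (1 − cos 114.3°)/2 = (1 − (-0.412))/2 ≈ 0.706.

0.706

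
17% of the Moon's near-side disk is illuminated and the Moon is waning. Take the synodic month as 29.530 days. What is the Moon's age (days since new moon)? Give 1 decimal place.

From f = (1 − cos θ)/2: cos θ = 1 − 2×0.17 = 0.660; arccos → 48.7°.
Waning ⇒ past full, so θ = 360° − 48.7° = 311.3°.
Age = 29.530 × 311.3°/360° ≈ 25.54 days.

25.5 days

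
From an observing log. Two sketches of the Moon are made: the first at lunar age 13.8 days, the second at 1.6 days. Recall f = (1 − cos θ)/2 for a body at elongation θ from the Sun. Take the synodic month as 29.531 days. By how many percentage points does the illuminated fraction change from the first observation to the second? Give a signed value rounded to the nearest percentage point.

First observation: θ = 360°·13.8/29.531 = 168.2°, so f = 0.989.
Second observation: θ = 19.5°, f = 0.029.
Δf = 0.029 − 0.989 = -0.961, i.e. -96 pp.

-96 pp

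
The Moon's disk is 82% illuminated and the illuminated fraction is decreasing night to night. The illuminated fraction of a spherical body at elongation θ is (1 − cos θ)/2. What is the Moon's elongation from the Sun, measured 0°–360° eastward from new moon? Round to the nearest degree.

230°

cos θ = 1 − 2f = -0.640, giving a principal value of 129.8°.
A waning Moon lies in 180°–360°, so θ = 360° − 129.8° = 230.2°.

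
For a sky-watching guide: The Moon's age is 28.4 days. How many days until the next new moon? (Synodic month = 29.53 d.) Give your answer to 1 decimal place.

1.1 days

The next new moon completes the synodic month: 29.53 − 28.4 = 1.130 days.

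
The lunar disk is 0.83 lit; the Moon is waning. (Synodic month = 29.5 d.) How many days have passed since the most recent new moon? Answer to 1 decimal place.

cos θ = 1 − 2f = -0.660, giving a principal value of 131.3°.
Waning ⇒ past full, so θ = 360° − 131.3° = 228.7°.
At 360°/29.5 d per day, 228.7° corresponds to 18.74 days.

18.7 days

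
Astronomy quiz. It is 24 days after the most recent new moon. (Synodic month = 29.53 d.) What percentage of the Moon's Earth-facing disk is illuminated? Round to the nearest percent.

Elongation θ = 360° × 24/29.53 ≈ 292.6°.
With cos θ = 0.384, the lit fraction is (1 − 0.384)/2 ≈ 0.308, so 31%.

31%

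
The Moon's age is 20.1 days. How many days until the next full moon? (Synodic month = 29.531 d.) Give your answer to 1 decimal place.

24.2 days

Full moon is 0.5 of the way through the cycle: age 0.5 × 29.531 = 14.765 d.
Already past this cycle's full moon; the next is at 14.765 + 29.531 = 44.296 d, so 44.296 − 20.1 = 24.196 days.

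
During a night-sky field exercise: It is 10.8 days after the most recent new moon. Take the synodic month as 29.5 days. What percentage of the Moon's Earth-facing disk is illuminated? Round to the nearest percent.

Elongation θ = 360° × 10.8/29.5 ≈ 131.8°.
cos 131.8° = (-0.666), so f = (1 − (-0.666))/2 = 0.833, so 83%.

83%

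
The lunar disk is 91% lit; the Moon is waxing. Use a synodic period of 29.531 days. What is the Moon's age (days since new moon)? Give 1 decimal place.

cos θ = 1 − 2f = -0.820, giving a principal value of 145.1°.
The Moon is waxing (0°–180°), so θ = 145.1° directly.
That fraction of the synodic month is 145.1/360 × 29.531 d ≈ 11.90 d.

11.9 days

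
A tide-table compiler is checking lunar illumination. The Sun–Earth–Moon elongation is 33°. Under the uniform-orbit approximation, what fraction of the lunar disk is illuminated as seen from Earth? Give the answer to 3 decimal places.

0.081

cos 33° = 0.839, so f = (1 − 0.839)/2 = 0.081.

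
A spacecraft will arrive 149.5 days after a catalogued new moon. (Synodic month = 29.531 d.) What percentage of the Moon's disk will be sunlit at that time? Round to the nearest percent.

4%

149.5 d spans 5 complete synodic months (5 × 29.531 = 147.66 d) plus 1.84 d.
Phase angle: θ = 360°·(1.84 d)/(29.531 d) = 22.5°.
Illuminated fraction = (1 − cos 22.5°)/2 = (1 − 0.924)/2 ≈ 0.038, so 4%.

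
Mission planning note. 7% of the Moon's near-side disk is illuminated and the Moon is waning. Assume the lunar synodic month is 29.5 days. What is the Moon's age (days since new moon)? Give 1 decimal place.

27.0 days

Invert f = (1 − cos θ)/2 to get cos θ = 1 − 2(0.07) = 0.860, hence θ₀ = arccos 0.860 = 30.7°.
Waning ⇒ past full, so θ = 360° − 30.7° = 329.3°.
That fraction of the synodic month is 329.3/360 × 29.5 d ≈ 26.99 d.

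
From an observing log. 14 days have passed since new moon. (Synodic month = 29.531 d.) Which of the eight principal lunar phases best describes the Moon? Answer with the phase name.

θ ≈ 360° × 14/29.531 = 171°, which falls in the full moon sector.

full moon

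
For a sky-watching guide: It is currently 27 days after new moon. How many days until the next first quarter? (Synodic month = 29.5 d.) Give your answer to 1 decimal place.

First quarter is 0.25 of the way through the cycle: age 0.25 × 29.5 = 7.375 d.
Already past this cycle's first quarter; the next is at 7.375 + 29.5 = 36.875 d, so 36.875 − 27 = 9.875 days.

9.9 days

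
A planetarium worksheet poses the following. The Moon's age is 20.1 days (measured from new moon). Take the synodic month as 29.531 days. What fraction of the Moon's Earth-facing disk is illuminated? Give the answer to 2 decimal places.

0.71

Phase angle: θ = 360°·(20.1 d)/(29.531 d) = 245.0°.
Illuminated fraction = (1 − cos 245.0°)/2 = (1 − (-0.422))/2 ≈ 0.711.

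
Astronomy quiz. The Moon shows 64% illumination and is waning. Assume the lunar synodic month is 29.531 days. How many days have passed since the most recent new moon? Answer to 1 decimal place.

20.8 days

cos θ = 1 − 2f = -0.280, giving a principal value of 106.3°.
Since the Moon is past full (waning), take the reflex angle: θ = 360° − 106.3° = 253.7°.
That fraction of the synodic month is 253.7/360 × 29.531 d ≈ 20.81 d.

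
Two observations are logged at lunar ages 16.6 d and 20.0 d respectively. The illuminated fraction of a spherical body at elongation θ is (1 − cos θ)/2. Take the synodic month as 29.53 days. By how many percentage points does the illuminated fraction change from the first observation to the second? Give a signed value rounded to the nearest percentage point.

-24 percentage points

θ₁ = 360° × 16.6/29.53 = 202.4°, f₁ = (1 − cos θ₁)/2 = 0.962.
θ₂ = 360° × 20.0/29.53 = 243.8°, f₂ = (1 − cos θ₂)/2 = 0.721.
Change = f₂ − f₁ = -0.242 → -24 percentage points.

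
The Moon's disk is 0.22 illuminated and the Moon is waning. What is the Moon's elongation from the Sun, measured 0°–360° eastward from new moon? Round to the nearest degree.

From f = (1 − cos θ)/2: cos θ = 1 − 2×0.22 = 0.560; arccos → 55.9°.
Waning ⇒ past full, so θ = 360° − 55.9° = 304.1°.

304°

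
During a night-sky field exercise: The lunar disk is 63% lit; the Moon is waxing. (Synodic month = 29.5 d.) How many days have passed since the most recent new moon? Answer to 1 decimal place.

8.6 days

Invert f = (1 − cos θ)/2 to get cos θ = 1 − 2(0.63) = -0.260, hence θ₀ = arccos -0.260 = 105.1°.
The Moon is waxing (0°–180°), so θ = 105.1° directly.
That fraction of the synodic month is 105.1/360 × 29.5 d ≈ 8.61 d.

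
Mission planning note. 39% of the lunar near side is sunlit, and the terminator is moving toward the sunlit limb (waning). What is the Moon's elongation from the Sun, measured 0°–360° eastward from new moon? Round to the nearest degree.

Invert f = (1 − cos θ)/2 to get cos θ = 1 − 2(0.39) = 0.220, hence θ₀ = arccos 0.220 = 77.3°.
Waning ⇒ past full, so θ = 360° − 77.3° = 282.7°.

283°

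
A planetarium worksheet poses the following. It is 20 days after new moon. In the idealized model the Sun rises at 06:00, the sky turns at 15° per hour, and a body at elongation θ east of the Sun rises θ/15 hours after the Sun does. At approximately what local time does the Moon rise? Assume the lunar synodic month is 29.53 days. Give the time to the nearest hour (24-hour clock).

22:00

The Moon has covered 20/29.53 of its cycle, so θ ≈ 360° × 20/29.53 = 243.8°.
Delay after the Sun = 243.8° / (15°/h) ≈ 16.25 h.
06:00 + 16.25 h ≈ 22:15 → 22:00 to the nearest hour.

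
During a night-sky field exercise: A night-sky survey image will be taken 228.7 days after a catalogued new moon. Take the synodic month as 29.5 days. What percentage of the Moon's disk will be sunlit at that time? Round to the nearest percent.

49%

228.7 d spans 7 complete synodic months (7 × 29.5 = 206.50 d) plus 22.20 d.
Elongation θ = 360° × 22.20/29.5 ≈ 270.9°.
Illuminated fraction = (1 − cos 270.9°)/2 = (1 − 0.016)/2 ≈ 0.492, so 49%.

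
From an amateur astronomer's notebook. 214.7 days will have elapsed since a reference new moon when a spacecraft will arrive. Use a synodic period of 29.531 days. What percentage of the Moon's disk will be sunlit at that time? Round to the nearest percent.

56%

214.7 d spans 7 complete synodic months (7 × 29.531 = 206.72 d) plus 7.98 d.
The Moon has covered 7.98/29.531 of its cycle, so θ ≈ 360° × 7.98/29.531 = 97.3°.
With cos θ = (-0.127), the lit fraction is (1 − (-0.127))/2 ≈ 0.564, so 56%.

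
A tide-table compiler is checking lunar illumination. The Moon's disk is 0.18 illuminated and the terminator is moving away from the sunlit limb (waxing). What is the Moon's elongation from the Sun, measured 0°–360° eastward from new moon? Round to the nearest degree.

cos θ = 1 − 2f = 0.640, giving a principal value of 50.2°.
Before full moon the principal value applies: θ = 50.2°.

50°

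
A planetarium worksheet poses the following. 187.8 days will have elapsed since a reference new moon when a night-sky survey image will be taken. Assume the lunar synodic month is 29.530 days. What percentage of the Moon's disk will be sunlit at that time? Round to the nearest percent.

Reduce mod P: 187.8 − 6×29.530 = 10.62 d into the current lunation.
Elongation θ = 360° × 10.62/29.530 ≈ 129.5°.
With cos θ = (-0.636), the lit fraction is (1 − (-0.636))/2 ≈ 0.818, so 82%.

82%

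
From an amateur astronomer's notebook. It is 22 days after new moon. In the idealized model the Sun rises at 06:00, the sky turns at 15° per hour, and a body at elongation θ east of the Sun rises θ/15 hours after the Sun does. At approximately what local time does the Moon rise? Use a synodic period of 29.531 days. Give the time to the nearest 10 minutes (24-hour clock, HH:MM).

23:50

The Moon has covered 22/29.531 of its cycle, so θ ≈ 360° × 22/29.531 = 268.2°.
Delay after the Sun = 268.2° / (15°/h) ≈ 17.88 h.
06:00 + 17.880 h ≈ 23:53 → 23:50 to the nearest ten minutes.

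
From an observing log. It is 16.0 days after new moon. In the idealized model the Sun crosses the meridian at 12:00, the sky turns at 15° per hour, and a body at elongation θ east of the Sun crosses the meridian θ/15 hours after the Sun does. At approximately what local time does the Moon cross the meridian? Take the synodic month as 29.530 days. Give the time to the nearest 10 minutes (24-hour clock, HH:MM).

The Moon has covered 16.0/29.530 of its cycle, so θ ≈ 360° × 16.0/29.530 = 195.1°.
Delay after the Sun = 195.1° / (15°/h) ≈ 13.00 h.
12:00 + 13.004 h ≈ 01:00 → 01:00 to the nearest ten minutes.

01:00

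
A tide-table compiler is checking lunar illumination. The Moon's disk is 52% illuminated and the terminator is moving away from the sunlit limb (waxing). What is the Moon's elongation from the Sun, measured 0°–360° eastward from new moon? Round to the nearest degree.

cos θ = 1 − 2f = -0.040, giving a principal value of 92.3°.
The Moon is waxing (0°–180°), so θ = 92.3° directly.

92°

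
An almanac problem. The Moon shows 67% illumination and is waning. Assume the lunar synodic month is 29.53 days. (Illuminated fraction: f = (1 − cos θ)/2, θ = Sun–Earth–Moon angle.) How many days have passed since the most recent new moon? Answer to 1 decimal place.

20.5 days

From f = (1 − cos θ)/2: cos θ = 1 − 2×0.67 = -0.340; arccos → 109.9°.
Waning ⇒ past full, so θ = 360° − 109.9° = 250.1°.
That fraction of the synodic month is 250.1/360 × 29.53 d ≈ 20.52 d.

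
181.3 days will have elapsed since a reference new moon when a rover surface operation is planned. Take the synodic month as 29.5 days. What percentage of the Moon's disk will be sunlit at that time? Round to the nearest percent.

Reduce mod P: 181.3 − 6×29.5 = 4.30 d into the current lunation.
Phase angle: θ = 360°·(4.30 d)/(29.5 d) = 52.5°.
cos 52.5° = 0.609, so f = (1 − 0.609)/2 = 0.195, so 20%.

20%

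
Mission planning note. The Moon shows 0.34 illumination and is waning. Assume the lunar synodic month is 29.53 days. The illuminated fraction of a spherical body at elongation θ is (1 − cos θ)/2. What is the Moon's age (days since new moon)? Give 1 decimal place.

Invert f = (1 − cos θ)/2 to get cos θ = 1 − 2(0.34) = 0.320, hence θ₀ = arccos 0.320 = 71.3°.
Since the Moon is past full (waning), take the reflex angle: θ = 360° − 71.3° = 288.7°.
Age = 29.53 × 288.7°/360° ≈ 23.68 days.

23.7 days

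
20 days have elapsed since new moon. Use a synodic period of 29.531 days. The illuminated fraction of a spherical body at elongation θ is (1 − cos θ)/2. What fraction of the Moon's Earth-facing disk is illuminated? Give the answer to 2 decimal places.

0.72

Phase angle: θ = 360°·(20 d)/(29.531 d) = 243.8°.
With cos θ = (-0.441), the lit fraction is (1 − (-0.441))/2 ≈ 0.721.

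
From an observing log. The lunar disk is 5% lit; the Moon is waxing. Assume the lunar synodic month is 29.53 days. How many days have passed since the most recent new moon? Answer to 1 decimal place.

From f = (1 − cos θ)/2: cos θ = 1 − 2×0.05 = 0.900; arccos → 25.8°.
The Moon is waxing (0°–180°), so θ = 25.8° directly.
Age = 29.53 × 25.8°/360° ≈ 2.12 days.

2.1 days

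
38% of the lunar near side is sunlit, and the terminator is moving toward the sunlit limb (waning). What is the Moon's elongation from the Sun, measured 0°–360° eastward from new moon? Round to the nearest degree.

Invert f = (1 − cos θ)/2 to get cos θ = 1 − 2(0.38) = 0.240, hence θ₀ = arccos 0.240 = 76.1°.
Since the Moon is past full (waning), take the reflex angle: θ = 360° − 76.1° = 283.9°.

284°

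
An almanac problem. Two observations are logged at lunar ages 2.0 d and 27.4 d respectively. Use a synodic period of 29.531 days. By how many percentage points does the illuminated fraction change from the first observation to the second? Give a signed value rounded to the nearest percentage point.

+1 pp

θ₁ = 360° × 2.0/29.531 = 24.4°, f₁ = (1 − cos θ₁)/2 = 0.045.
θ₂ = 360° × 27.4/29.531 = 334.0°, f₂ = (1 − cos θ₂)/2 = 0.051.
Change = f₂ − f₁ = +0.006 → +1 percentage points.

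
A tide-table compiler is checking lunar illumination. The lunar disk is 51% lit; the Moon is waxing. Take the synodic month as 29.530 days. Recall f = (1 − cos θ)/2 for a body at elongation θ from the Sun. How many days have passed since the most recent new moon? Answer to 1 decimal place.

7.5 days

cos θ = 1 − 2f = -0.020, giving a principal value of 91.1°.
Waxing ⇒ before full, so θ = 91.1°.
That fraction of the synodic month is 91.1/360 × 29.530 d ≈ 7.48 d.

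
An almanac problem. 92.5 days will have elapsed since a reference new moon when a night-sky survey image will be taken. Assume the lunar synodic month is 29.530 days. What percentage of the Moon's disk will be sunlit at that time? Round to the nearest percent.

92.5/29.530 = 3.132 lunations, so 3 complete cycles and 3.91 d into the next.
Phase angle: θ = 360°·(3.91 d)/(29.530 d) = 47.7°.
With cos θ = 0.673, the lit fraction is (1 − 0.673)/2 ≈ 0.163, so 16%.

16%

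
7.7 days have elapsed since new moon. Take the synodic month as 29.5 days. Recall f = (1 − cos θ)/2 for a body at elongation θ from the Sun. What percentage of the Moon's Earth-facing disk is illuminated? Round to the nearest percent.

Phase angle: θ = 360°·(7.7 d)/(29.5 d) = 94.0°.
cos 94.0° = (-0.069), so f = (1 − (-0.069))/2 = 0.535, so 53%.

53%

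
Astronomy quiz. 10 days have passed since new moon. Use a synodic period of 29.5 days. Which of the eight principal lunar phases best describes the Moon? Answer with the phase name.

At 10/29.5 of the cycle, θ ≈ 122° — the waxing gibbous range.

waxing gibbous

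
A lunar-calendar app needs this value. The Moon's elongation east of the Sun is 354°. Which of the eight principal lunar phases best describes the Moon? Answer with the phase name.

354° lies in the new moon sector of the 8-phase cycle.

new moon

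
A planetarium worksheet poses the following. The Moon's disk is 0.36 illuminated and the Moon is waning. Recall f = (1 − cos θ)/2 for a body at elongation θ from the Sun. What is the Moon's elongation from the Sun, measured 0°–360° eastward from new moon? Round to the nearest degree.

Invert f = (1 − cos θ)/2 to get cos θ = 1 − 2(0.36) = 0.280, hence θ₀ = arccos 0.280 = 73.7°.
Waning ⇒ past full, so θ = 360° − 73.7° = 286.3°.

286°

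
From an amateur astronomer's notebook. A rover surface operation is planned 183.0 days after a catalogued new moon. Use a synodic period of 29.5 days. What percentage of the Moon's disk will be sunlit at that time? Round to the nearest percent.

183.0 d spans 6 complete synodic months (6 × 29.5 = 177.00 d) plus 6.00 d.
Phase angle: θ = 360°·(6.00 d)/(29.5 d) = 73.2°.
cos 73.2° = 0.289, so f = (1 − 0.289)/2 = 0.356, so 36%.

36%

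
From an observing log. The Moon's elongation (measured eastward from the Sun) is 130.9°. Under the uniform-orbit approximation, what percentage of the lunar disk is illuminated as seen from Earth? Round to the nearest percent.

83%

Half-versine of 130.9°: (1 − (-0.655))/2 = 0.827, i.e. 83%.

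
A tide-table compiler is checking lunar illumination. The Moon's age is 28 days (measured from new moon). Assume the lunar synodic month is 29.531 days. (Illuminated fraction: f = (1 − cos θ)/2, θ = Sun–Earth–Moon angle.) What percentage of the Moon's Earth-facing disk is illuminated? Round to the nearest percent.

The Moon has covered 28/29.531 of its cycle, so θ ≈ 360° × 28/29.531 = 341.3°.
Illuminated fraction = (1 − cos 341.3°)/2 = (1 − 0.947)/2 ≈ 0.026, so 3%.

3%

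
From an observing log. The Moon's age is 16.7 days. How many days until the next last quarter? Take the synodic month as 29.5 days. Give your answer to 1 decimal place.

Last quarter occurs at elongation 270°, i.e. at age 29.5 × 270/360 = 22.125 d.
So 5.425 days remain (22.125 − 16.7).

5.4 days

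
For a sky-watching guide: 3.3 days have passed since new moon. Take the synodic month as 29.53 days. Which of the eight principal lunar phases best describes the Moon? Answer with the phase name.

waxing crescent

θ ≈ 360° × 3.3/29.53 = 40°, which falls in the waxing crescent sector.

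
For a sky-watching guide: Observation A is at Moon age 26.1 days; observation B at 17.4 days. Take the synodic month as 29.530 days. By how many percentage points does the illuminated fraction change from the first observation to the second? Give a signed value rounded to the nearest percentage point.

+80 pp

First observation: θ = 360°·26.1/29.530 = 318.2°, so f = 0.127.
Second observation: θ = 212.1°, f = 0.923.
Δf = 0.923 − 0.127 = +0.796, i.e. +80 pp.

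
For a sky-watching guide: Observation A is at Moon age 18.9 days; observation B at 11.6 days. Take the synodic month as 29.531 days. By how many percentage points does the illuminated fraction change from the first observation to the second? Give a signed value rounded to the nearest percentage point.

First observation: θ = 360°·18.9/29.531 = 230.4°, so f = 0.819.
Second observation: θ = 141.4°, f = 0.891.
Δf = 0.891 − 0.819 = +0.072, i.e. +7 pp.

+7 pp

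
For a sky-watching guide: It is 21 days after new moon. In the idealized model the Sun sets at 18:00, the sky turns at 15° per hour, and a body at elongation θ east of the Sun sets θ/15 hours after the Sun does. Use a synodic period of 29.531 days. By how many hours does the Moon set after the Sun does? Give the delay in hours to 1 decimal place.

Phase angle: θ = 360°·(21 d)/(29.531 d) = 256.0°.
The Moon trails the Sun by θ/15 = 256.0/15 ≈ 17.07 hours.
So the Moon sets 17.07 h after the Sun.

17.1 h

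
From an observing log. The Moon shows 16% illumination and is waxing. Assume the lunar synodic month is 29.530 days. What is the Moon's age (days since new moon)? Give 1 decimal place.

cos θ = 1 − 2f = 0.680, giving a principal value of 47.2°.
Before full moon the principal value applies: θ = 47.2°.
Age = 29.530 × 47.2°/360° ≈ 3.87 days.

3.9 days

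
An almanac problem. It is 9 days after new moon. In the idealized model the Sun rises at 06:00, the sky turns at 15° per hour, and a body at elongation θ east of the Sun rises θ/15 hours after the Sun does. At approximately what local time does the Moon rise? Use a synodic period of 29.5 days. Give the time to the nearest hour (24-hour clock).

The Moon has covered 9/29.5 of its cycle, so θ ≈ 360° × 9/29.5 = 109.8°.
Delay after the Sun = 109.8° / (15°/h) ≈ 7.32 h.
06:00 + 7.32 h ≈ 13:19 → 13:00 to the nearest hour.

13:00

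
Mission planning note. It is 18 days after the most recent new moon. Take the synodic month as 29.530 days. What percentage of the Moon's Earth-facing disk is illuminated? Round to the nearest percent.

89%

The Moon has covered 18/29.530 of its cycle, so θ ≈ 360° × 18/29.530 = 219.4°.
cos 219.4° = (-0.772), so f = (1 − (-0.772))/2 = 0.886, so 89%.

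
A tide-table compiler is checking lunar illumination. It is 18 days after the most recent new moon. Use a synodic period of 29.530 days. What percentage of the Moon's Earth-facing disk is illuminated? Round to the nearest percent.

89%

The Moon has covered 18/29.530 of its cycle, so θ ≈ 360° × 18/29.530 = 219.4°.
With cos θ = (-0.772), the lit fraction is (1 − (-0.772))/2 ≈ 0.886, so 89%.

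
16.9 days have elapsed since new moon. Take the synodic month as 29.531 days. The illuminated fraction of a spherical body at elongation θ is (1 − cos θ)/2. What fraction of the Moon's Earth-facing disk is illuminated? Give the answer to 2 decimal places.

The Moon has covered 16.9/29.531 of its cycle, so θ ≈ 360° × 16.9/29.531 = 206.0°.
Illuminated fraction = (1 − cos 206.0°)/2 = (1 − (-0.899))/2 ≈ 0.949.

0.95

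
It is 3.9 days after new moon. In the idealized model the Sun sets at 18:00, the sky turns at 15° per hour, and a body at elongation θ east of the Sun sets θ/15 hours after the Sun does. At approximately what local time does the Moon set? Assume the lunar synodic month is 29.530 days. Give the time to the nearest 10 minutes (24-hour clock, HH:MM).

Phase angle: θ = 360°·(3.9 d)/(29.530 d) = 47.5°.
Delay after the Sun = 47.5° / (15°/h) ≈ 3.17 h.
18:00 + 3.170 h ≈ 21:10 → 21:10 to the nearest ten minutes.

21:10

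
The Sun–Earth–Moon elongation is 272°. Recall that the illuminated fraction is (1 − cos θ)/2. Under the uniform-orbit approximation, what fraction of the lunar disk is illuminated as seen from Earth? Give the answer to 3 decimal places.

f = (1 − cos 272°)/2 = (1 − 0.035)/2 ≈ 0.483.

0.483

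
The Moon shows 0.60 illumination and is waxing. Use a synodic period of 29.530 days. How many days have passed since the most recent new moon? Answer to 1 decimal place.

cos θ = 1 − 2f = -0.200, giving a principal value of 101.5°.
Waxing ⇒ before full, so θ = 101.5°.
At 360°/29.530 d per day, 101.5° corresponds to 8.33 days.

8.3 days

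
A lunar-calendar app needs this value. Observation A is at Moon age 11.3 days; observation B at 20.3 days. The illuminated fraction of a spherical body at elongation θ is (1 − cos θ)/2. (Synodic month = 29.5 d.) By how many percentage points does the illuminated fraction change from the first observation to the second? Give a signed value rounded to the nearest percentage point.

-18 pp

θ₁ = 360° × 11.3/29.5 = 137.9°, f₁ = (1 − cos θ₁)/2 = 0.871.
θ₂ = 360° × 20.3/29.5 = 247.7°, f₂ = (1 − cos θ₂)/2 = 0.689.
Change = f₂ − f₁ = -0.181 → -18 percentage points.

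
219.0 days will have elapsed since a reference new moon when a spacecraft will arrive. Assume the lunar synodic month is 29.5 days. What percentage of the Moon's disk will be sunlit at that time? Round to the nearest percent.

219.0/29.5 = 7.424 lunations, so 7 complete cycles and 12.50 d into the next.
The Moon has covered 12.50/29.5 of its cycle, so θ ≈ 360° × 12.50/29.5 = 152.5°.
cos 152.5° = (-0.887), so f = (1 − (-0.887))/2 = 0.944, so 94%.

94%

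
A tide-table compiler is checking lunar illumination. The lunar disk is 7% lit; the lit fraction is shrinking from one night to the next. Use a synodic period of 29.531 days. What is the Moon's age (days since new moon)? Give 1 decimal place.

27.0 days

Invert f = (1 − cos θ)/2 to get cos θ = 1 − 2(0.07) = 0.860, hence θ₀ = arccos 0.860 = 30.7°.
Waning ⇒ past full, so θ = 360° − 30.7° = 329.3°.
At 360°/29.531 d per day, 329.3° corresponds to 27.01 days.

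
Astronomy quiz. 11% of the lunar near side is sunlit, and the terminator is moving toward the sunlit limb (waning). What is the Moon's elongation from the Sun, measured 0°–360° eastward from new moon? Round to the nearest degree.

321°

Invert f = (1 − cos θ)/2 to get cos θ = 1 − 2(0.11) = 0.780, hence θ₀ = arccos 0.780 = 38.7°.
Waning ⇒ past full, so θ = 360° − 38.7° = 321.3°.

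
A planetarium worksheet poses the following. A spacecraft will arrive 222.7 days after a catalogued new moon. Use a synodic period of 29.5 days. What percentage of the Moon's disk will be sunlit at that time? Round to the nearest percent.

222.7/29.5 = 7.549 lunations, so 7 complete cycles and 16.20 d into the next.
Phase angle: θ = 360°·(16.20 d)/(29.5 d) = 197.7°.
Illuminated fraction = (1 − cos 197.7°)/2 = (1 − (-0.953))/2 ≈ 0.976, so 98%.

98%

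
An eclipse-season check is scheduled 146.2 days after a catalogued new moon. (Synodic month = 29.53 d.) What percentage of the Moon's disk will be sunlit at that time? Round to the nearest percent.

Reduce mod P: 146.2 − 4×29.53 = 28.08 d into the current lunation.
The Moon has covered 28.08/29.53 of its cycle, so θ ≈ 360° × 28.08/29.53 = 342.3°.
cos 342.3° = 0.953, so f = (1 − 0.953)/2 = 0.024, so 2%.

2%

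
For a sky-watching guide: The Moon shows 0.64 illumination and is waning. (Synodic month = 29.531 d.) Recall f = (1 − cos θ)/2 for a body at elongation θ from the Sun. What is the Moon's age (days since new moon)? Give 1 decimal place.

20.8 days

From f = (1 − cos θ)/2: cos θ = 1 − 2×0.64 = -0.280; arccos → 106.3°.
A waning Moon lies in 180°–360°, so θ = 360° − 106.3° = 253.7°.
At 360°/29.531 d per day, 253.7° corresponds to 20.81 days.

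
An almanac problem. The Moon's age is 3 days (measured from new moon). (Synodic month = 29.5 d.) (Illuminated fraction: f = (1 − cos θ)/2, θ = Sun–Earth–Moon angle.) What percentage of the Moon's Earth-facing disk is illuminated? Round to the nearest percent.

The Moon has covered 3/29.5 of its cycle, so θ ≈ 360° × 3/29.5 = 36.6°.
cos 36.6° = 0.803, so f = (1 − 0.803)/2 = 0.099, so 10%.

10%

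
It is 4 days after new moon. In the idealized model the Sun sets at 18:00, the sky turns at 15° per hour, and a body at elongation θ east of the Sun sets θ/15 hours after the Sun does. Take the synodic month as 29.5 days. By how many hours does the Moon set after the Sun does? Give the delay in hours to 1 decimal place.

Phase angle: θ = 360°·(4 d)/(29.5 d) = 48.8°.
The Moon trails the Sun by θ/15 = 48.8/15 ≈ 3.25 hours.
So the Moon sets 3.25 h after the Sun.

3.3 h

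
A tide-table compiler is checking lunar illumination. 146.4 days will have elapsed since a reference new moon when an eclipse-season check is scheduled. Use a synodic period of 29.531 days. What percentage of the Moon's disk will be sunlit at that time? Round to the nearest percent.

146.4/29.531 = 4.958 lunations, so 4 complete cycles and 28.28 d into the next.
The Moon has covered 28.28/29.531 of its cycle, so θ ≈ 360° × 28.28/29.531 = 344.7°.
With cos θ = 0.965, the lit fraction is (1 − 0.965)/2 ≈ 0.018, so 2%.

2%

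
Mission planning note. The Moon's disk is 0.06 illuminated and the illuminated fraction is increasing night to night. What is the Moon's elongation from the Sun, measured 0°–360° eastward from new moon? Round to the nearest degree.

From f = (1 − cos θ)/2: cos θ = 1 − 2×0.06 = 0.880; arccos → 28.4°.
The Moon is waxing (0°–180°), so θ = 28.4° directly.

28°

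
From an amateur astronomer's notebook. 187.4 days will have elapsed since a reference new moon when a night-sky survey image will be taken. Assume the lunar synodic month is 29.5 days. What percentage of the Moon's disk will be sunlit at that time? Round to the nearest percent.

187.4/29.5 = 6.353 lunations, so 6 complete cycles and 10.40 d into the next.
Phase angle: θ = 360°·(10.40 d)/(29.5 d) = 126.9°.
Illuminated fraction = (1 − cos 126.9°)/2 = (1 − (-0.601))/2 ≈ 0.800, so 80%.

80%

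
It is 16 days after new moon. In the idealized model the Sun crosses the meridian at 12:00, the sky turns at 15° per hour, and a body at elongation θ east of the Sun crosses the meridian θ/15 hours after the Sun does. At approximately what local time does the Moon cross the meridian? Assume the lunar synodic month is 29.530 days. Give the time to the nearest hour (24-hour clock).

Phase angle: θ = 360°·(16 d)/(29.530 d) = 195.1°.
At 15° of sky rotation per hour, 195.1° corresponds to a 13.00 h lag.
12:00 + 13.00 h ≈ 01:00 → 01:00 to the nearest hour.

01:00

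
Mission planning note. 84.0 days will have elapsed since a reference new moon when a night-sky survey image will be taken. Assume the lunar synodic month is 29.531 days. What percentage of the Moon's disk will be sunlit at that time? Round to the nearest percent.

84.0 d spans 2 complete synodic months (2 × 29.531 = 59.06 d) plus 24.94 d.
The Moon has covered 24.94/29.531 of its cycle, so θ ≈ 360° × 24.94/29.531 = 304.0°.
Illuminated fraction = (1 − cos 304.0°)/2 = (1 − 0.559)/2 ≈ 0.220, so 22%.

22%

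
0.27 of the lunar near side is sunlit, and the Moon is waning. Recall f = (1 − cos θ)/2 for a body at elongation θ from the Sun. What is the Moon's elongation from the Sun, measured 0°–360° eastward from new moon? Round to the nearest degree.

cos θ = 1 − 2f = 0.460, giving a principal value of 62.6°.
A waning Moon lies in 180°–360°, so θ = 360° − 62.6° = 297.4°.

297°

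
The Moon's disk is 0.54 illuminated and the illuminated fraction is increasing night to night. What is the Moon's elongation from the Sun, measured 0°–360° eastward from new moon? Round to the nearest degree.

95°

cos θ = 1 − 2f = -0.080, giving a principal value of 94.6°.
The Moon is waxing (0°–180°), so θ = 94.6° directly.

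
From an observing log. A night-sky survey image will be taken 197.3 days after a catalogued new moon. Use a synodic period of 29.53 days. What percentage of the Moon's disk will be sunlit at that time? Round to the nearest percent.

71%

Reduce mod P: 197.3 − 6×29.53 = 20.12 d into the current lunation.
Elongation θ = 360° × 20.12/29.53 ≈ 245.3°.
cos 245.3° = (-0.418), so f = (1 − (-0.418))/2 = 0.709, so 71%.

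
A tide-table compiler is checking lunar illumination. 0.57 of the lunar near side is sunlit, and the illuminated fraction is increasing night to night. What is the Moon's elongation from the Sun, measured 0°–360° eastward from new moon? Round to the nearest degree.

cos θ = 1 − 2f = -0.140, giving a principal value of 98.0°.
The Moon is waxing (0°–180°), so θ = 98.0° directly.

98°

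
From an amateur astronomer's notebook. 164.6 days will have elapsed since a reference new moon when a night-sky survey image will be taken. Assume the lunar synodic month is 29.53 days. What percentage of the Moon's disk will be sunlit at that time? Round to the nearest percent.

95%

Reduce mod P: 164.6 − 5×29.53 = 16.95 d into the current lunation.
Phase angle: θ = 360°·(16.95 d)/(29.53 d) = 206.6°.
With cos θ = (-0.894), the lit fraction is (1 − (-0.894))/2 ≈ 0.947, so 95%.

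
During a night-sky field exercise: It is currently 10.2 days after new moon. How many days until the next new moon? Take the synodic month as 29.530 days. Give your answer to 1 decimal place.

19.3 days

One full lunation from the last new moon is 29.530 d; remaining = 29.530 − 10.2 = 19.330 d.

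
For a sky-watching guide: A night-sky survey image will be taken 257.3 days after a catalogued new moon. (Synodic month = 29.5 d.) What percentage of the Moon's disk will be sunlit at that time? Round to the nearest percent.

257.3/29.5 = 8.722 lunations, so 8 complete cycles and 21.30 d into the next.
Phase angle: θ = 360°·(21.30 d)/(29.5 d) = 259.9°.
With cos θ = (-0.175), the lit fraction is (1 − (-0.175))/2 ≈ 0.587, so 59%.

59%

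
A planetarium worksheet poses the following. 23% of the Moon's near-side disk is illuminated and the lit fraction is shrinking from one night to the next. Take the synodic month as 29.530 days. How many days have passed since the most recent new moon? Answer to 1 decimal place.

From f = (1 − cos θ)/2: cos θ = 1 − 2×0.23 = 0.540; arccos → 57.3°.
Waning ⇒ past full, so θ = 360° − 57.3° = 302.7°.
Age = 29.530 × 302.7°/360° ≈ 24.83 days.

24.8 days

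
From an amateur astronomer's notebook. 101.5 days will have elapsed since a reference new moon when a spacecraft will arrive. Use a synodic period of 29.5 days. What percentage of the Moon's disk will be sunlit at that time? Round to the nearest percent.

97%

101.5 d spans 3 complete synodic months (3 × 29.5 = 88.50 d) plus 13.00 d.
Phase angle: θ = 360°·(13.00 d)/(29.5 d) = 158.6°.
cos 158.6° = (-0.931), so f = (1 − (-0.931))/2 = 0.966, so 97%.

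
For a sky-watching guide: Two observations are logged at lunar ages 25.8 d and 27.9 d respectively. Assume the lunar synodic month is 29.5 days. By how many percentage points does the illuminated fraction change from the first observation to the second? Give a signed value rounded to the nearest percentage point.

θ₁ = 360° × 25.8/29.5 = 314.8°, f₁ = (1 − cos θ₁)/2 = 0.147.
θ₂ = 360° × 27.9/29.5 = 340.5°, f₂ = (1 − cos θ₂)/2 = 0.029.
Change = f₂ − f₁ = -0.119 → -12 percentage points.

-12 pp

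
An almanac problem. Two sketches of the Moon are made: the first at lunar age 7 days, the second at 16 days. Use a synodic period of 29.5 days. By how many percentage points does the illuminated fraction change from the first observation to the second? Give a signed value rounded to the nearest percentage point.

θ₁ = 360° × 7/29.5 = 85.4°, f₁ = (1 − cos θ₁)/2 = 0.460.
θ₂ = 360° × 16/29.5 = 195.3°, f₂ = (1 − cos θ₂)/2 = 0.982.
Change = f₂ − f₁ = +0.522 → +52 percentage points.

+52 percentage points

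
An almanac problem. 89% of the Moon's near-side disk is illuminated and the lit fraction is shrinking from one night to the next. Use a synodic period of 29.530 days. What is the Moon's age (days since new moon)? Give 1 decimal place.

From f = (1 − cos θ)/2: cos θ = 1 − 2×0.89 = -0.780; arccos → 141.3°.
A waning Moon lies in 180°–360°, so θ = 360° − 141.3° = 218.7°.
That fraction of the synodic month is 218.7/360 × 29.530 d ≈ 17.94 d.

17.9 days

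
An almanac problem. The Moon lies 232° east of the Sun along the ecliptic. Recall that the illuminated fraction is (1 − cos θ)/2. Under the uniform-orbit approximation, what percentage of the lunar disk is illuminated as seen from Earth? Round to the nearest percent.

81%

f = (1 − cos 232°)/2 = (1 − (-0.616))/2 ≈ 0.808, i.e. 81%.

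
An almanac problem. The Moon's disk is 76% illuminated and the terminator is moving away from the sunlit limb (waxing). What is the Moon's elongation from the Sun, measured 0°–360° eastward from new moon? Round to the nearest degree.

121°

From f = (1 − cos θ)/2: cos θ = 1 − 2×0.76 = -0.520; arccos → 121.3°.
The Moon is waxing (0°–180°), so θ = 121.3° directly.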